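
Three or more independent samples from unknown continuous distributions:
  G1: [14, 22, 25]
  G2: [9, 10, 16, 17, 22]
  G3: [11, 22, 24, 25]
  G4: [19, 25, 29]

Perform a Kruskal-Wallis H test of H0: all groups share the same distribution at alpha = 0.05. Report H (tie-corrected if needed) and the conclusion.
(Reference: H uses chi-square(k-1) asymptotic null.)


Step 1: Combine all N = 15 observations and assign midranks.
sorted (value, group, rank): (9,G2,1), (10,G2,2), (11,G3,3), (14,G1,4), (16,G2,5), (17,G2,6), (19,G4,7), (22,G1,9), (22,G2,9), (22,G3,9), (24,G3,11), (25,G1,13), (25,G3,13), (25,G4,13), (29,G4,15)
Step 2: Sum ranks within each group.
R_1 = 26 (n_1 = 3)
R_2 = 23 (n_2 = 5)
R_3 = 36 (n_3 = 4)
R_4 = 35 (n_4 = 3)
Step 3: H = 12/(N(N+1)) * sum(R_i^2/n_i) - 3(N+1)
     = 12/(15*16) * (26^2/3 + 23^2/5 + 36^2/4 + 35^2/3) - 3*16
     = 0.050000 * 1063.47 - 48
     = 5.173333.
Step 4: Ties present; correction factor C = 1 - 48/(15^3 - 15) = 0.985714. Corrected H = 5.173333 / 0.985714 = 5.248309.
Step 5: Under H0, H ~ chi^2(3); p-value = 0.154492.
Step 6: alpha = 0.05. fail to reject H0.

H = 5.2483, df = 3, p = 0.154492, fail to reject H0.


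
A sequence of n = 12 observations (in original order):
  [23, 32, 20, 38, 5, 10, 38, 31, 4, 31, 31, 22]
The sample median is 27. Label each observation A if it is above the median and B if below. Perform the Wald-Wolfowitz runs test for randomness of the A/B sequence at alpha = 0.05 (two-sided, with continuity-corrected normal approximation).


Step 1: Compute median = 27; label A = above, B = below.
Labels in order: BABABBAABAAB  (n_A = 6, n_B = 6)
Step 2: Count runs R = 9.
Step 3: Under H0 (random ordering), E[R] = 2*n_A*n_B/(n_A+n_B) + 1 = 2*6*6/12 + 1 = 7.0000.
        Var[R] = 2*n_A*n_B*(2*n_A*n_B - n_A - n_B) / ((n_A+n_B)^2 * (n_A+n_B-1)) = 4320/1584 = 2.7273.
        SD[R] = 1.6514.
Step 4: Continuity-corrected z = (R - 0.5 - E[R]) / SD[R] = (9 - 0.5 - 7.0000) / 1.6514 = 0.9083.
Step 5: Two-sided p-value via normal approximation = 2*(1 - Phi(|z|)) = 0.363722.
Step 6: alpha = 0.05. fail to reject H0.

R = 9, z = 0.9083, p = 0.363722, fail to reject H0.


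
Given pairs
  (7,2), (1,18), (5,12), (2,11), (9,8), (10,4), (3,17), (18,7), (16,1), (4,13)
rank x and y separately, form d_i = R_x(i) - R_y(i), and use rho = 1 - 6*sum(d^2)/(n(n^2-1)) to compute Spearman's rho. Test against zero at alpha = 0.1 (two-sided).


Step 1: Rank x and y separately (midranks; no ties here).
rank(x): 7->6, 1->1, 5->5, 2->2, 9->7, 10->8, 3->3, 18->10, 16->9, 4->4
rank(y): 2->2, 18->10, 12->7, 11->6, 8->5, 4->3, 17->9, 7->4, 1->1, 13->8
Step 2: d_i = R_x(i) - R_y(i); compute d_i^2.
  (6-2)^2=16, (1-10)^2=81, (5-7)^2=4, (2-6)^2=16, (7-5)^2=4, (8-3)^2=25, (3-9)^2=36, (10-4)^2=36, (9-1)^2=64, (4-8)^2=16
sum(d^2) = 298.
Step 3: rho = 1 - 6*298 / (10*(10^2 - 1)) = 1 - 1788/990 = -0.806061.
Step 4: Under H0, t = rho * sqrt((n-2)/(1-rho^2)) = -3.8522 ~ t(8).
Step 5: Two-sided p-value from the t-distribution with 8 df = 0.004862.
Step 6: alpha = 0.1. reject H0.

rho = -0.8061, p = 0.004862, reject H0 at alpha = 0.1.


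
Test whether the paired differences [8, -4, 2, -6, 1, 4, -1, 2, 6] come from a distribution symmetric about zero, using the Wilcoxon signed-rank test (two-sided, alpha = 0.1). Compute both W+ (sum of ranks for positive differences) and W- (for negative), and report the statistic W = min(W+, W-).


Step 1: Drop any zero differences (none here) and take |d_i|.
|d| = [8, 4, 2, 6, 1, 4, 1, 2, 6]
Step 2: Midrank |d_i| (ties get averaged ranks).
ranks: |8|->9, |4|->5.5, |2|->3.5, |6|->7.5, |1|->1.5, |4|->5.5, |1|->1.5, |2|->3.5, |6|->7.5
Step 3: Attach original signs; sum ranks with positive sign and with negative sign.
W+ = 9 + 3.5 + 1.5 + 5.5 + 3.5 + 7.5 = 30.5
W- = 5.5 + 7.5 + 1.5 = 14.5
(Check: W+ + W- = 45 should equal n(n+1)/2 = 45.)
Step 4: Test statistic W = min(W+, W-) = 14.5.
Step 5: Ties in |d|, so use the tie-corrected normal approximation.
        E[W] = n(n+1)/4 = 9*10/4 = 22.5.
        Tie groups: |d|=1 (t=2), |d|=2 (t=2), |d|=4 (t=2), |d|=6 (t=2); sum(t^3 - t) = 24.
        Var[W] = n(n+1)(2n+1)/24 - sum(t^3-t)/48 = 1710/24 - 24/48 = 70.75.
        z = (W - E[W]) / sqrt(Var[W]) = (14.5 - 22.5) / 8.4113 = -0.9511.
        Two-sided p = 2*Phi(z) = 0.341553.
Step 6: alpha = 0.1. fail to reject H0.

W+ = 30.5, W- = 14.5, W = min = 14.5, p = 0.341553, fail to reject H0.


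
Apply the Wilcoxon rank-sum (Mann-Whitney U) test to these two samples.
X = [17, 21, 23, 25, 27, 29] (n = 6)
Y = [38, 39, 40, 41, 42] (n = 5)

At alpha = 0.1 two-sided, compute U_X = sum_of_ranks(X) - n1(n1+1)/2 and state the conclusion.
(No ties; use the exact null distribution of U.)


Step 1: Combine and sort all 11 observations; assign midranks.
sorted (value, group): (17,X), (21,X), (23,X), (25,X), (27,X), (29,X), (38,Y), (39,Y), (40,Y), (41,Y), (42,Y)
ranks: 17->1, 21->2, 23->3, 25->4, 27->5, 29->6, 38->7, 39->8, 40->9, 41->10, 42->11
Step 2: Rank sum for X: R1 = 1 + 2 + 3 + 4 + 5 + 6 = 21.
Step 3: U_X = R1 - n1(n1+1)/2 = 21 - 6*7/2 = 21 - 21 = 0.
       U_Y = n1*n2 - U_X = 30 - 0 = 30.
Step 4: No ties, so the exact null distribution of U (based on enumerating the C(11,6) = 462 equally likely rank assignments) gives the two-sided p-value.
Step 5: p-value = 0.004329; compare to alpha = 0.1. reject H0.

U_X = 0, p = 0.004329, reject H0 at alpha = 0.1.


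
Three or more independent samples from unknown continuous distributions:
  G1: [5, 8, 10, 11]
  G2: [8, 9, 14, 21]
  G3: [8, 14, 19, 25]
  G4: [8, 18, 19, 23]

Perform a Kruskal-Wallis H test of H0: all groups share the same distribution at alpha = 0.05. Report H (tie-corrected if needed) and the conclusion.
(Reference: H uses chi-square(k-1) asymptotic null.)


Step 1: Combine all N = 16 observations and assign midranks.
sorted (value, group, rank): (5,G1,1), (8,G1,3.5), (8,G2,3.5), (8,G3,3.5), (8,G4,3.5), (9,G2,6), (10,G1,7), (11,G1,8), (14,G2,9.5), (14,G3,9.5), (18,G4,11), (19,G3,12.5), (19,G4,12.5), (21,G2,14), (23,G4,15), (25,G3,16)
Step 2: Sum ranks within each group.
R_1 = 19.5 (n_1 = 4)
R_2 = 33 (n_2 = 4)
R_3 = 41.5 (n_3 = 4)
R_4 = 42 (n_4 = 4)
Step 3: H = 12/(N(N+1)) * sum(R_i^2/n_i) - 3(N+1)
     = 12/(16*17) * (19.5^2/4 + 33^2/4 + 41.5^2/4 + 42^2/4) - 3*17
     = 0.044118 * 1238.88 - 51
     = 3.656250.
Step 4: Ties present; correction factor C = 1 - 72/(16^3 - 16) = 0.982353. Corrected H = 3.656250 / 0.982353 = 3.721931.
Step 5: Under H0, H ~ chi^2(3); p-value = 0.293098.
Step 6: alpha = 0.05. fail to reject H0.

H = 3.7219, df = 3, p = 0.293098, fail to reject H0.


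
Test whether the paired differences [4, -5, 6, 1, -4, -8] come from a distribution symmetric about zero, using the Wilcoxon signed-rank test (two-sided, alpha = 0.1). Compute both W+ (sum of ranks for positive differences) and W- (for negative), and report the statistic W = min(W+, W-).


Step 1: Drop any zero differences (none here) and take |d_i|.
|d| = [4, 5, 6, 1, 4, 8]
Step 2: Midrank |d_i| (ties get averaged ranks).
ranks: |4|->2.5, |5|->4, |6|->5, |1|->1, |4|->2.5, |8|->6
Step 3: Attach original signs; sum ranks with positive sign and with negative sign.
W+ = 2.5 + 5 + 1 = 8.5
W- = 4 + 2.5 + 6 = 12.5
(Check: W+ + W- = 21 should equal n(n+1)/2 = 21.)
Step 4: Test statistic W = min(W+, W-) = 8.5.
Step 5: Ties in |d|, so use the tie-corrected normal approximation.
        E[W] = n(n+1)/4 = 6*7/4 = 10.5.
        Tie groups: |d|=4 (t=2); sum(t^3 - t) = 6.
        Var[W] = n(n+1)(2n+1)/24 - sum(t^3-t)/48 = 546/24 - 6/48 = 22.625.
        z = (W - E[W]) / sqrt(Var[W]) = (8.5 - 10.5) / 4.7566 = -0.4205.
        Two-sided p = 2*Phi(z) = 0.674142.
Step 6: alpha = 0.1. fail to reject H0.

W+ = 8.5, W- = 12.5, W = min = 8.5, p = 0.674142, fail to reject H0.


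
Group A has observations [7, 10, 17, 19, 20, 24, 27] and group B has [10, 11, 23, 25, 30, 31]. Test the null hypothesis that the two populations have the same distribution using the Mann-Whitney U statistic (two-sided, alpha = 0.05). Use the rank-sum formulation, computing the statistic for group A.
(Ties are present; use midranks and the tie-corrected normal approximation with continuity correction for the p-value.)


Step 1: Combine and sort all 13 observations; assign midranks.
sorted (value, group): (7,X), (10,X), (10,Y), (11,Y), (17,X), (19,X), (20,X), (23,Y), (24,X), (25,Y), (27,X), (30,Y), (31,Y)
ranks: 7->1, 10->2.5, 10->2.5, 11->4, 17->5, 19->6, 20->7, 23->8, 24->9, 25->10, 27->11, 30->12, 31->13
Step 2: Rank sum for X: R1 = 1 + 2.5 + 5 + 6 + 7 + 9 + 11 = 41.5.
Step 3: U_X = R1 - n1(n1+1)/2 = 41.5 - 7*8/2 = 41.5 - 28 = 13.5.
       U_Y = n1*n2 - U_X = 42 - 13.5 = 28.5.
Step 4: Ties are present, so use the tie-corrected normal approximation (with continuity correction) for the p-value.
Step 5: p-value = 0.316645; compare to alpha = 0.05. fail to reject H0.

U_X = 13.5, p = 0.316645, fail to reject H0 at alpha = 0.05.


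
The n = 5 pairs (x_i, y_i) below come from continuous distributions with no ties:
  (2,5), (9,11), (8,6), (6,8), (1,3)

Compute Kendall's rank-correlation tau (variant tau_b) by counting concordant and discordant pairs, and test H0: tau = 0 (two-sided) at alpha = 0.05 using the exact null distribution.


Step 1: Enumerate the 10 unordered pairs (i,j) with i<j and classify each by sign(x_j-x_i) * sign(y_j-y_i).
  (1,2):dx=+7,dy=+6->C; (1,3):dx=+6,dy=+1->C; (1,4):dx=+4,dy=+3->C; (1,5):dx=-1,dy=-2->C
  (2,3):dx=-1,dy=-5->C; (2,4):dx=-3,dy=-3->C; (2,5):dx=-8,dy=-8->C; (3,4):dx=-2,dy=+2->D
  (3,5):dx=-7,dy=-3->C; (4,5):dx=-5,dy=-5->C
Step 2: C = 9, D = 1, total pairs = 10.
Step 3: tau = (C - D)/(n(n-1)/2) = (9 - 1)/10 = 0.800000.
Step 4: Exact two-sided p-value (enumerate n! = 120 permutations of y under H0): p = 0.083333.
Step 5: alpha = 0.05. fail to reject H0.

tau_b = 0.8000 (C=9, D=1), p = 0.083333, fail to reject H0.


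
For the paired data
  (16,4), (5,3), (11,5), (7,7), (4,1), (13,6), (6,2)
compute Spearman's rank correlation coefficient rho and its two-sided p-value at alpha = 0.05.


Step 1: Rank x and y separately (midranks; no ties here).
rank(x): 16->7, 5->2, 11->5, 7->4, 4->1, 13->6, 6->3
rank(y): 4->4, 3->3, 5->5, 7->7, 1->1, 6->6, 2->2
Step 2: d_i = R_x(i) - R_y(i); compute d_i^2.
  (7-4)^2=9, (2-3)^2=1, (5-5)^2=0, (4-7)^2=9, (1-1)^2=0, (6-6)^2=0, (3-2)^2=1
sum(d^2) = 20.
Step 3: rho = 1 - 6*20 / (7*(7^2 - 1)) = 1 - 120/336 = 0.642857.
Step 4: Under H0, t = rho * sqrt((n-2)/(1-rho^2)) = 1.8766 ~ t(5).
Step 5: Two-sided p-value from the t-distribution with 5 df = 0.119392.
Step 6: alpha = 0.05. fail to reject H0.

rho = 0.6429, p = 0.119392, fail to reject H0 at alpha = 0.05.


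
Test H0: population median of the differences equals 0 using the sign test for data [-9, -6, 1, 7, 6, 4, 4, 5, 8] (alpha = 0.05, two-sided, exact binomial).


Step 1: Discard zero differences. Original n = 9; n_eff = number of nonzero differences = 9.
Nonzero differences (with sign): -9, -6, +1, +7, +6, +4, +4, +5, +8
Step 2: Count signs: positive = 7, negative = 2.
Step 3: Under H0: P(positive) = 0.5, so the number of positives S ~ Bin(9, 0.5).
Step 4: Two-sided exact p-value = sum of Bin(9,0.5) probabilities at or below the observed probability = 0.179688.
Step 5: alpha = 0.05. fail to reject H0.

n_eff = 9, pos = 7, neg = 2, p = 0.179688, fail to reject H0.


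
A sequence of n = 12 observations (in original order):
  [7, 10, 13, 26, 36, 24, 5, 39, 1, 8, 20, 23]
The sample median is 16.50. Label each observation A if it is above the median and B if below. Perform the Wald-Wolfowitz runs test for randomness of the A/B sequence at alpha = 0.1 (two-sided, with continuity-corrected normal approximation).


Step 1: Compute median = 16.50; label A = above, B = below.
Labels in order: BBBAAABABBAA  (n_A = 6, n_B = 6)
Step 2: Count runs R = 6.
Step 3: Under H0 (random ordering), E[R] = 2*n_A*n_B/(n_A+n_B) + 1 = 2*6*6/12 + 1 = 7.0000.
        Var[R] = 2*n_A*n_B*(2*n_A*n_B - n_A - n_B) / ((n_A+n_B)^2 * (n_A+n_B-1)) = 4320/1584 = 2.7273.
        SD[R] = 1.6514.
Step 4: Continuity-corrected z = (R + 0.5 - E[R]) / SD[R] = (6 + 0.5 - 7.0000) / 1.6514 = -0.3028.
Step 5: Two-sided p-value via normal approximation = 2*(1 - Phi(|z|)) = 0.762069.
Step 6: alpha = 0.1. fail to reject H0.

R = 6, z = -0.3028, p = 0.762069, fail to reject H0.


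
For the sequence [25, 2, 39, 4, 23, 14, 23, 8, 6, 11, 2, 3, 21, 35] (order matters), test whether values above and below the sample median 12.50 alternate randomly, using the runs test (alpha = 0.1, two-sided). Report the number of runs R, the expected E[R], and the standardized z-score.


Step 1: Compute median = 12.50; label A = above, B = below.
Labels in order: ABABAAABBBBBAA  (n_A = 7, n_B = 7)
Step 2: Count runs R = 7.
Step 3: Under H0 (random ordering), E[R] = 2*n_A*n_B/(n_A+n_B) + 1 = 2*7*7/14 + 1 = 8.0000.
        Var[R] = 2*n_A*n_B*(2*n_A*n_B - n_A - n_B) / ((n_A+n_B)^2 * (n_A+n_B-1)) = 8232/2548 = 3.2308.
        SD[R] = 1.7974.
Step 4: Continuity-corrected z = (R + 0.5 - E[R]) / SD[R] = (7 + 0.5 - 8.0000) / 1.7974 = -0.2782.
Step 5: Two-sided p-value via normal approximation = 2*(1 - Phi(|z|)) = 0.780879.
Step 6: alpha = 0.1. fail to reject H0.

R = 7, z = -0.2782, p = 0.780879, fail to reject H0.


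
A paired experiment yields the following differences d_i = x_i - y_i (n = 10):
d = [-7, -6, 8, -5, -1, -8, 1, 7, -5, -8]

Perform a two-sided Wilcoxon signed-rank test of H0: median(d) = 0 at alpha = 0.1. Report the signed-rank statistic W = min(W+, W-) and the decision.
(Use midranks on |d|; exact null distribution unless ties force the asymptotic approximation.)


Step 1: Drop any zero differences (none here) and take |d_i|.
|d| = [7, 6, 8, 5, 1, 8, 1, 7, 5, 8]
Step 2: Midrank |d_i| (ties get averaged ranks).
ranks: |7|->6.5, |6|->5, |8|->9, |5|->3.5, |1|->1.5, |8|->9, |1|->1.5, |7|->6.5, |5|->3.5, |8|->9
Step 3: Attach original signs; sum ranks with positive sign and with negative sign.
W+ = 9 + 1.5 + 6.5 = 17
W- = 6.5 + 5 + 3.5 + 1.5 + 9 + 3.5 + 9 = 38
(Check: W+ + W- = 55 should equal n(n+1)/2 = 55.)
Step 4: Test statistic W = min(W+, W-) = 17.
Step 5: Ties in |d|, so use the tie-corrected normal approximation.
        E[W] = n(n+1)/4 = 10*11/4 = 27.5.
        Tie groups: |d|=1 (t=2), |d|=5 (t=2), |d|=7 (t=2), |d|=8 (t=3); sum(t^3 - t) = 42.
        Var[W] = n(n+1)(2n+1)/24 - sum(t^3-t)/48 = 2310/24 - 42/48 = 95.375.
        z = (W - E[W]) / sqrt(Var[W]) = (17 - 27.5) / 9.7660 = -1.0752.
        Two-sided p = 2*Phi(z) = 0.282304.
Step 6: alpha = 0.1. fail to reject H0.

W+ = 17, W- = 38, W = min = 17, p = 0.282304, fail to reject H0.


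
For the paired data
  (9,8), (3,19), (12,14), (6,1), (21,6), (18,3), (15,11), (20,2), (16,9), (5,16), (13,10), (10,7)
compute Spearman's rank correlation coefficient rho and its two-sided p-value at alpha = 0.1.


Step 1: Rank x and y separately (midranks; no ties here).
rank(x): 9->4, 3->1, 12->6, 6->3, 21->12, 18->10, 15->8, 20->11, 16->9, 5->2, 13->7, 10->5
rank(y): 8->6, 19->12, 14->10, 1->1, 6->4, 3->3, 11->9, 2->2, 9->7, 16->11, 10->8, 7->5
Step 2: d_i = R_x(i) - R_y(i); compute d_i^2.
  (4-6)^2=4, (1-12)^2=121, (6-10)^2=16, (3-1)^2=4, (12-4)^2=64, (10-3)^2=49, (8-9)^2=1, (11-2)^2=81, (9-7)^2=4, (2-11)^2=81, (7-8)^2=1, (5-5)^2=0
sum(d^2) = 426.
Step 3: rho = 1 - 6*426 / (12*(12^2 - 1)) = 1 - 2556/1716 = -0.489510.
Step 4: Under H0, t = rho * sqrt((n-2)/(1-rho^2)) = -1.7752 ~ t(10).
Step 5: Two-sided p-value from the t-distribution with 10 df = 0.106252.
Step 6: alpha = 0.1. fail to reject H0.

rho = -0.4895, p = 0.106252, fail to reject H0 at alpha = 0.1.


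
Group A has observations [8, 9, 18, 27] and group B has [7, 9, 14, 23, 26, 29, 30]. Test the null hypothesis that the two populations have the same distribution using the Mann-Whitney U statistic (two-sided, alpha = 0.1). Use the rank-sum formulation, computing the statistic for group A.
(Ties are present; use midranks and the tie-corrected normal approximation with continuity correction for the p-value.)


Step 1: Combine and sort all 11 observations; assign midranks.
sorted (value, group): (7,Y), (8,X), (9,X), (9,Y), (14,Y), (18,X), (23,Y), (26,Y), (27,X), (29,Y), (30,Y)
ranks: 7->1, 8->2, 9->3.5, 9->3.5, 14->5, 18->6, 23->7, 26->8, 27->9, 29->10, 30->11
Step 2: Rank sum for X: R1 = 2 + 3.5 + 6 + 9 = 20.5.
Step 3: U_X = R1 - n1(n1+1)/2 = 20.5 - 4*5/2 = 20.5 - 10 = 10.5.
       U_Y = n1*n2 - U_X = 28 - 10.5 = 17.5.
Step 4: Ties are present, so use the tie-corrected normal approximation (with continuity correction) for the p-value.
Step 5: p-value = 0.569872; compare to alpha = 0.1. fail to reject H0.

U_X = 10.5, p = 0.569872, fail to reject H0 at alpha = 0.1.


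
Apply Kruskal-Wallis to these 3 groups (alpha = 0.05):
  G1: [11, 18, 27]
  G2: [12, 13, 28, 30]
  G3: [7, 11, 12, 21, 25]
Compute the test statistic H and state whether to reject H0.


Step 1: Combine all N = 12 observations and assign midranks.
sorted (value, group, rank): (7,G3,1), (11,G1,2.5), (11,G3,2.5), (12,G2,4.5), (12,G3,4.5), (13,G2,6), (18,G1,7), (21,G3,8), (25,G3,9), (27,G1,10), (28,G2,11), (30,G2,12)
Step 2: Sum ranks within each group.
R_1 = 19.5 (n_1 = 3)
R_2 = 33.5 (n_2 = 4)
R_3 = 25 (n_3 = 5)
Step 3: H = 12/(N(N+1)) * sum(R_i^2/n_i) - 3(N+1)
     = 12/(12*13) * (19.5^2/3 + 33.5^2/4 + 25^2/5) - 3*13
     = 0.076923 * 532.312 - 39
     = 1.947115.
Step 4: Ties present; correction factor C = 1 - 12/(12^3 - 12) = 0.993007. Corrected H = 1.947115 / 0.993007 = 1.960827.
Step 5: Under H0, H ~ chi^2(2); p-value = 0.375156.
Step 6: alpha = 0.05. fail to reject H0.

H = 1.9608, df = 2, p = 0.375156, fail to reject H0.


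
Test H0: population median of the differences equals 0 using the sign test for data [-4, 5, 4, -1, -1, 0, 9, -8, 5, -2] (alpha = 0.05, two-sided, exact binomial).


Step 1: Discard zero differences. Original n = 10; n_eff = number of nonzero differences = 9.
Nonzero differences (with sign): -4, +5, +4, -1, -1, +9, -8, +5, -2
Step 2: Count signs: positive = 4, negative = 5.
Step 3: Under H0: P(positive) = 0.5, so the number of positives S ~ Bin(9, 0.5).
Step 4: Two-sided exact p-value = sum of Bin(9,0.5) probabilities at or below the observed probability = 1.000000.
Step 5: alpha = 0.05. fail to reject H0.

n_eff = 9, pos = 4, neg = 5, p = 1.000000, fail to reject H0.


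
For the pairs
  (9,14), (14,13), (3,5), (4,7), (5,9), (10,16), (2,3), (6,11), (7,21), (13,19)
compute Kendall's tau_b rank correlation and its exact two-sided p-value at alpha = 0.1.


Step 1: Enumerate the 45 unordered pairs (i,j) with i<j and classify each by sign(x_j-x_i) * sign(y_j-y_i).
  (1,2):dx=+5,dy=-1->D; (1,3):dx=-6,dy=-9->C; (1,4):dx=-5,dy=-7->C; (1,5):dx=-4,dy=-5->C
  (1,6):dx=+1,dy=+2->C; (1,7):dx=-7,dy=-11->C; (1,8):dx=-3,dy=-3->C; (1,9):dx=-2,dy=+7->D
  (1,10):dx=+4,dy=+5->C; (2,3):dx=-11,dy=-8->C; (2,4):dx=-10,dy=-6->C; (2,5):dx=-9,dy=-4->C
  (2,6):dx=-4,dy=+3->D; (2,7):dx=-12,dy=-10->C; (2,8):dx=-8,dy=-2->C; (2,9):dx=-7,dy=+8->D
  (2,10):dx=-1,dy=+6->D; (3,4):dx=+1,dy=+2->C; (3,5):dx=+2,dy=+4->C; (3,6):dx=+7,dy=+11->C
  (3,7):dx=-1,dy=-2->C; (3,8):dx=+3,dy=+6->C; (3,9):dx=+4,dy=+16->C; (3,10):dx=+10,dy=+14->C
  (4,5):dx=+1,dy=+2->C; (4,6):dx=+6,dy=+9->C; (4,7):dx=-2,dy=-4->C; (4,8):dx=+2,dy=+4->C
  (4,9):dx=+3,dy=+14->C; (4,10):dx=+9,dy=+12->C; (5,6):dx=+5,dy=+7->C; (5,7):dx=-3,dy=-6->C
  (5,8):dx=+1,dy=+2->C; (5,9):dx=+2,dy=+12->C; (5,10):dx=+8,dy=+10->C; (6,7):dx=-8,dy=-13->C
  (6,8):dx=-4,dy=-5->C; (6,9):dx=-3,dy=+5->D; (6,10):dx=+3,dy=+3->C; (7,8):dx=+4,dy=+8->C
  (7,9):dx=+5,dy=+18->C; (7,10):dx=+11,dy=+16->C; (8,9):dx=+1,dy=+10->C; (8,10):dx=+7,dy=+8->C
  (9,10):dx=+6,dy=-2->D
Step 2: C = 38, D = 7, total pairs = 45.
Step 3: tau = (C - D)/(n(n-1)/2) = (38 - 7)/45 = 0.688889.
Step 4: Exact two-sided p-value (enumerate n! = 3628800 permutations of y under H0): p = 0.004687.
Step 5: alpha = 0.1. reject H0.

tau_b = 0.6889 (C=38, D=7), p = 0.004687, reject H0.


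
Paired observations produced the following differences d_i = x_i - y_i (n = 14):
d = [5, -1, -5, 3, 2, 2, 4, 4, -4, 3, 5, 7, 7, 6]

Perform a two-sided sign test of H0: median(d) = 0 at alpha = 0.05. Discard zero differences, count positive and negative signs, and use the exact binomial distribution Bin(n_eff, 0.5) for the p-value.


Step 1: Discard zero differences. Original n = 14; n_eff = number of nonzero differences = 14.
Nonzero differences (with sign): +5, -1, -5, +3, +2, +2, +4, +4, -4, +3, +5, +7, +7, +6
Step 2: Count signs: positive = 11, negative = 3.
Step 3: Under H0: P(positive) = 0.5, so the number of positives S ~ Bin(14, 0.5).
Step 4: Two-sided exact p-value = sum of Bin(14,0.5) probabilities at or below the observed probability = 0.057373.
Step 5: alpha = 0.05. fail to reject H0.

n_eff = 14, pos = 11, neg = 3, p = 0.057373, fail to reject H0.


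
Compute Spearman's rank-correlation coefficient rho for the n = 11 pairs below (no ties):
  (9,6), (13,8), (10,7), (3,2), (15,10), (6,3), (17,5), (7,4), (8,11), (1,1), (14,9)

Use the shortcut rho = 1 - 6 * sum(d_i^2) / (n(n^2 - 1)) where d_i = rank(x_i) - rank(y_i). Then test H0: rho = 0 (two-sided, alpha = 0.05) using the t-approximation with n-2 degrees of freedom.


Step 1: Rank x and y separately (midranks; no ties here).
rank(x): 9->6, 13->8, 10->7, 3->2, 15->10, 6->3, 17->11, 7->4, 8->5, 1->1, 14->9
rank(y): 6->6, 8->8, 7->7, 2->2, 10->10, 3->3, 5->5, 4->4, 11->11, 1->1, 9->9
Step 2: d_i = R_x(i) - R_y(i); compute d_i^2.
  (6-6)^2=0, (8-8)^2=0, (7-7)^2=0, (2-2)^2=0, (10-10)^2=0, (3-3)^2=0, (11-5)^2=36, (4-4)^2=0, (5-11)^2=36, (1-1)^2=0, (9-9)^2=0
sum(d^2) = 72.
Step 3: rho = 1 - 6*72 / (11*(11^2 - 1)) = 1 - 432/1320 = 0.672727.
Step 4: Under H0, t = rho * sqrt((n-2)/(1-rho^2)) = 2.7277 ~ t(9).
Step 5: Two-sided p-value from the t-distribution with 9 df = 0.023313.
Step 6: alpha = 0.05. reject H0.

rho = 0.6727, p = 0.023313, reject H0 at alpha = 0.05.


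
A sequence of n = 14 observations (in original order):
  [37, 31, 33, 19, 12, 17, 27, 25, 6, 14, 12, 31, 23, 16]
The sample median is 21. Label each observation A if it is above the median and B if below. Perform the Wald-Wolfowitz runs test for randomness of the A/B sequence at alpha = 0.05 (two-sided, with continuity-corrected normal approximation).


Step 1: Compute median = 21; label A = above, B = below.
Labels in order: AAABBBAABBBAAB  (n_A = 7, n_B = 7)
Step 2: Count runs R = 6.
Step 3: Under H0 (random ordering), E[R] = 2*n_A*n_B/(n_A+n_B) + 1 = 2*7*7/14 + 1 = 8.0000.
        Var[R] = 2*n_A*n_B*(2*n_A*n_B - n_A - n_B) / ((n_A+n_B)^2 * (n_A+n_B-1)) = 8232/2548 = 3.2308.
        SD[R] = 1.7974.
Step 4: Continuity-corrected z = (R + 0.5 - E[R]) / SD[R] = (6 + 0.5 - 8.0000) / 1.7974 = -0.8345.
Step 5: Two-sided p-value via normal approximation = 2*(1 - Phi(|z|)) = 0.403986.
Step 6: alpha = 0.05. fail to reject H0.

R = 6, z = -0.8345, p = 0.403986, fail to reject H0.


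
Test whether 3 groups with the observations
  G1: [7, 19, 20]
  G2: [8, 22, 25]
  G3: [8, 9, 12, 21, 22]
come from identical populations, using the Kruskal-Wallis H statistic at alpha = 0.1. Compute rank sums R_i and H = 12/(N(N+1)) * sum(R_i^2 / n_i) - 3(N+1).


Step 1: Combine all N = 11 observations and assign midranks.
sorted (value, group, rank): (7,G1,1), (8,G2,2.5), (8,G3,2.5), (9,G3,4), (12,G3,5), (19,G1,6), (20,G1,7), (21,G3,8), (22,G2,9.5), (22,G3,9.5), (25,G2,11)
Step 2: Sum ranks within each group.
R_1 = 14 (n_1 = 3)
R_2 = 23 (n_2 = 3)
R_3 = 29 (n_3 = 5)
Step 3: H = 12/(N(N+1)) * sum(R_i^2/n_i) - 3(N+1)
     = 12/(11*12) * (14^2/3 + 23^2/3 + 29^2/5) - 3*12
     = 0.090909 * 409.867 - 36
     = 1.260606.
Step 4: Ties present; correction factor C = 1 - 12/(11^3 - 11) = 0.990909. Corrected H = 1.260606 / 0.990909 = 1.272171.
Step 5: Under H0, H ~ chi^2(2); p-value = 0.529360.
Step 6: alpha = 0.1. fail to reject H0.

H = 1.2722, df = 2, p = 0.529360, fail to reject H0.


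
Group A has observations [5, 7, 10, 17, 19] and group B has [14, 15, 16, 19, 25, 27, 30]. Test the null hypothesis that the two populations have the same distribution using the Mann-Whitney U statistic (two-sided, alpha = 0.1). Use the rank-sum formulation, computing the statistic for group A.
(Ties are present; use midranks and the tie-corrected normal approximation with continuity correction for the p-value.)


Step 1: Combine and sort all 12 observations; assign midranks.
sorted (value, group): (5,X), (7,X), (10,X), (14,Y), (15,Y), (16,Y), (17,X), (19,X), (19,Y), (25,Y), (27,Y), (30,Y)
ranks: 5->1, 7->2, 10->3, 14->4, 15->5, 16->6, 17->7, 19->8.5, 19->8.5, 25->10, 27->11, 30->12
Step 2: Rank sum for X: R1 = 1 + 2 + 3 + 7 + 8.5 = 21.5.
Step 3: U_X = R1 - n1(n1+1)/2 = 21.5 - 5*6/2 = 21.5 - 15 = 6.5.
       U_Y = n1*n2 - U_X = 35 - 6.5 = 28.5.
Step 4: Ties are present, so use the tie-corrected normal approximation (with continuity correction) for the p-value.
Step 5: p-value = 0.087602; compare to alpha = 0.1. reject H0.

U_X = 6.5, p = 0.087602, reject H0 at alpha = 0.1.


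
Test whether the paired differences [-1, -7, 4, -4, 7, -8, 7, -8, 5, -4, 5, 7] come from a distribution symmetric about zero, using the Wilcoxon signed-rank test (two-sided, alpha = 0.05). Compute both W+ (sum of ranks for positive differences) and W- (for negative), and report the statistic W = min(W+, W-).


Step 1: Drop any zero differences (none here) and take |d_i|.
|d| = [1, 7, 4, 4, 7, 8, 7, 8, 5, 4, 5, 7]
Step 2: Midrank |d_i| (ties get averaged ranks).
ranks: |1|->1, |7|->8.5, |4|->3, |4|->3, |7|->8.5, |8|->11.5, |7|->8.5, |8|->11.5, |5|->5.5, |4|->3, |5|->5.5, |7|->8.5
Step 3: Attach original signs; sum ranks with positive sign and with negative sign.
W+ = 3 + 8.5 + 8.5 + 5.5 + 5.5 + 8.5 = 39.5
W- = 1 + 8.5 + 3 + 11.5 + 11.5 + 3 = 38.5
(Check: W+ + W- = 78 should equal n(n+1)/2 = 78.)
Step 4: Test statistic W = min(W+, W-) = 38.5.
Step 5: Ties in |d|, so use the tie-corrected normal approximation.
        E[W] = n(n+1)/4 = 12*13/4 = 39.
        Tie groups: |d|=4 (t=3), |d|=5 (t=2), |d|=7 (t=4), |d|=8 (t=2); sum(t^3 - t) = 96.
        Var[W] = n(n+1)(2n+1)/24 - sum(t^3-t)/48 = 3900/24 - 96/48 = 160.5.
        z = (W - E[W]) / sqrt(Var[W]) = (38.5 - 39) / 12.6689 = -0.0395.
        Two-sided p = 2*Phi(z) = 0.968518.
Step 6: alpha = 0.05. fail to reject H0.

W+ = 39.5, W- = 38.5, W = min = 38.5, p = 0.968518, fail to reject H0.


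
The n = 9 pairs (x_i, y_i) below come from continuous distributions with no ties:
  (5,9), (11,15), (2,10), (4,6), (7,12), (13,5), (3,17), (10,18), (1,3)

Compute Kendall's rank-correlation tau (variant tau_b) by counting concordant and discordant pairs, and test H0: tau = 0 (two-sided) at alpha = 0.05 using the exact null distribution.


Step 1: Enumerate the 36 unordered pairs (i,j) with i<j and classify each by sign(x_j-x_i) * sign(y_j-y_i).
  (1,2):dx=+6,dy=+6->C; (1,3):dx=-3,dy=+1->D; (1,4):dx=-1,dy=-3->C; (1,5):dx=+2,dy=+3->C
  (1,6):dx=+8,dy=-4->D; (1,7):dx=-2,dy=+8->D; (1,8):dx=+5,dy=+9->C; (1,9):dx=-4,dy=-6->C
  (2,3):dx=-9,dy=-5->C; (2,4):dx=-7,dy=-9->C; (2,5):dx=-4,dy=-3->C; (2,6):dx=+2,dy=-10->D
  (2,7):dx=-8,dy=+2->D; (2,8):dx=-1,dy=+3->D; (2,9):dx=-10,dy=-12->C; (3,4):dx=+2,dy=-4->D
  (3,5):dx=+5,dy=+2->C; (3,6):dx=+11,dy=-5->D; (3,7):dx=+1,dy=+7->C; (3,8):dx=+8,dy=+8->C
  (3,9):dx=-1,dy=-7->C; (4,5):dx=+3,dy=+6->C; (4,6):dx=+9,dy=-1->D; (4,7):dx=-1,dy=+11->D
  (4,8):dx=+6,dy=+12->C; (4,9):dx=-3,dy=-3->C; (5,6):dx=+6,dy=-7->D; (5,7):dx=-4,dy=+5->D
  (5,8):dx=+3,dy=+6->C; (5,9):dx=-6,dy=-9->C; (6,7):dx=-10,dy=+12->D; (6,8):dx=-3,dy=+13->D
  (6,9):dx=-12,dy=-2->C; (7,8):dx=+7,dy=+1->C; (7,9):dx=-2,dy=-14->C; (8,9):dx=-9,dy=-15->C
Step 2: C = 22, D = 14, total pairs = 36.
Step 3: tau = (C - D)/(n(n-1)/2) = (22 - 14)/36 = 0.222222.
Step 4: Exact two-sided p-value (enumerate n! = 362880 permutations of y under H0): p = 0.476709.
Step 5: alpha = 0.05. fail to reject H0.

tau_b = 0.2222 (C=22, D=14), p = 0.476709, fail to reject H0.


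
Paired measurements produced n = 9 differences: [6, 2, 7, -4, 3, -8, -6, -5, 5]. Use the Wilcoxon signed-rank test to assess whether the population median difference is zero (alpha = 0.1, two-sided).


Step 1: Drop any zero differences (none here) and take |d_i|.
|d| = [6, 2, 7, 4, 3, 8, 6, 5, 5]
Step 2: Midrank |d_i| (ties get averaged ranks).
ranks: |6|->6.5, |2|->1, |7|->8, |4|->3, |3|->2, |8|->9, |6|->6.5, |5|->4.5, |5|->4.5
Step 3: Attach original signs; sum ranks with positive sign and with negative sign.
W+ = 6.5 + 1 + 8 + 2 + 4.5 = 22
W- = 3 + 9 + 6.5 + 4.5 = 23
(Check: W+ + W- = 45 should equal n(n+1)/2 = 45.)
Step 4: Test statistic W = min(W+, W-) = 22.
Step 5: Ties in |d|, so use the tie-corrected normal approximation.
        E[W] = n(n+1)/4 = 9*10/4 = 22.5.
        Tie groups: |d|=5 (t=2), |d|=6 (t=2); sum(t^3 - t) = 12.
        Var[W] = n(n+1)(2n+1)/24 - sum(t^3-t)/48 = 1710/24 - 12/48 = 71.
        z = (W - E[W]) / sqrt(Var[W]) = (22 - 22.5) / 8.4261 = -0.0593.
        Two-sided p = 2*Phi(z) = 0.952682.
Step 6: alpha = 0.1. fail to reject H0.

W+ = 22, W- = 23, W = min = 22, p = 0.952682, fail to reject H0.


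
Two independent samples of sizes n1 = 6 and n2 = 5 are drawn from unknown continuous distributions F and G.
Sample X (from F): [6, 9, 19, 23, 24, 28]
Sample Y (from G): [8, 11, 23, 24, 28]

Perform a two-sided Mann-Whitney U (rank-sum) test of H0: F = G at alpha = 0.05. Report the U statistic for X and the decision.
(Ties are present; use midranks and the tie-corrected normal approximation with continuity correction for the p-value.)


Step 1: Combine and sort all 11 observations; assign midranks.
sorted (value, group): (6,X), (8,Y), (9,X), (11,Y), (19,X), (23,X), (23,Y), (24,X), (24,Y), (28,X), (28,Y)
ranks: 6->1, 8->2, 9->3, 11->4, 19->5, 23->6.5, 23->6.5, 24->8.5, 24->8.5, 28->10.5, 28->10.5
Step 2: Rank sum for X: R1 = 1 + 3 + 5 + 6.5 + 8.5 + 10.5 = 34.5.
Step 3: U_X = R1 - n1(n1+1)/2 = 34.5 - 6*7/2 = 34.5 - 21 = 13.5.
       U_Y = n1*n2 - U_X = 30 - 13.5 = 16.5.
Step 4: Ties are present, so use the tie-corrected normal approximation (with continuity correction) for the p-value.
Step 5: p-value = 0.854145; compare to alpha = 0.05. fail to reject H0.

U_X = 13.5, p = 0.854145, fail to reject H0 at alpha = 0.05.


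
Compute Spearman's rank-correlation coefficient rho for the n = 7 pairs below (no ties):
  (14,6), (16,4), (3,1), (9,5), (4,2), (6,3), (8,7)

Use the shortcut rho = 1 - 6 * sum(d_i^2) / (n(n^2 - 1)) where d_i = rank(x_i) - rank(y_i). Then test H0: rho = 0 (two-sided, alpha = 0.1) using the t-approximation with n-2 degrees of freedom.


Step 1: Rank x and y separately (midranks; no ties here).
rank(x): 14->6, 16->7, 3->1, 9->5, 4->2, 6->3, 8->4
rank(y): 6->6, 4->4, 1->1, 5->5, 2->2, 3->3, 7->7
Step 2: d_i = R_x(i) - R_y(i); compute d_i^2.
  (6-6)^2=0, (7-4)^2=9, (1-1)^2=0, (5-5)^2=0, (2-2)^2=0, (3-3)^2=0, (4-7)^2=9
sum(d^2) = 18.
Step 3: rho = 1 - 6*18 / (7*(7^2 - 1)) = 1 - 108/336 = 0.678571.
Step 4: Under H0, t = rho * sqrt((n-2)/(1-rho^2)) = 2.0657 ~ t(5).
Step 5: Two-sided p-value from the t-distribution with 5 df = 0.093750.
Step 6: alpha = 0.1. reject H0.

rho = 0.6786, p = 0.093750, reject H0 at alpha = 0.1.


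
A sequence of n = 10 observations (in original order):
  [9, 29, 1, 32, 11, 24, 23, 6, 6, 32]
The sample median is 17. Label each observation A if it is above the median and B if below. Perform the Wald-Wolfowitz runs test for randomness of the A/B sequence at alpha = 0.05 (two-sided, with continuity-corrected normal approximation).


Step 1: Compute median = 17; label A = above, B = below.
Labels in order: BABABAABBA  (n_A = 5, n_B = 5)
Step 2: Count runs R = 8.
Step 3: Under H0 (random ordering), E[R] = 2*n_A*n_B/(n_A+n_B) + 1 = 2*5*5/10 + 1 = 6.0000.
        Var[R] = 2*n_A*n_B*(2*n_A*n_B - n_A - n_B) / ((n_A+n_B)^2 * (n_A+n_B-1)) = 2000/900 = 2.2222.
        SD[R] = 1.4907.
Step 4: Continuity-corrected z = (R - 0.5 - E[R]) / SD[R] = (8 - 0.5 - 6.0000) / 1.4907 = 1.0062.
Step 5: Two-sided p-value via normal approximation = 2*(1 - Phi(|z|)) = 0.314305.
Step 6: alpha = 0.05. fail to reject H0.

R = 8, z = 1.0062, p = 0.314305, fail to reject H0.


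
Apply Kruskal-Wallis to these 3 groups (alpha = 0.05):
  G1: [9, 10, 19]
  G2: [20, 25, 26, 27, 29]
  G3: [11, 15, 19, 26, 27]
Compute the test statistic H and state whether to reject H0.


Step 1: Combine all N = 13 observations and assign midranks.
sorted (value, group, rank): (9,G1,1), (10,G1,2), (11,G3,3), (15,G3,4), (19,G1,5.5), (19,G3,5.5), (20,G2,7), (25,G2,8), (26,G2,9.5), (26,G3,9.5), (27,G2,11.5), (27,G3,11.5), (29,G2,13)
Step 2: Sum ranks within each group.
R_1 = 8.5 (n_1 = 3)
R_2 = 49 (n_2 = 5)
R_3 = 33.5 (n_3 = 5)
Step 3: H = 12/(N(N+1)) * sum(R_i^2/n_i) - 3(N+1)
     = 12/(13*14) * (8.5^2/3 + 49^2/5 + 33.5^2/5) - 3*14
     = 0.065934 * 728.733 - 42
     = 6.048352.
Step 4: Ties present; correction factor C = 1 - 18/(13^3 - 13) = 0.991758. Corrected H = 6.048352 / 0.991758 = 6.098615.
Step 5: Under H0, H ~ chi^2(2); p-value = 0.047392.
Step 6: alpha = 0.05. reject H0.

H = 6.0986, df = 2, p = 0.047392, reject H0.


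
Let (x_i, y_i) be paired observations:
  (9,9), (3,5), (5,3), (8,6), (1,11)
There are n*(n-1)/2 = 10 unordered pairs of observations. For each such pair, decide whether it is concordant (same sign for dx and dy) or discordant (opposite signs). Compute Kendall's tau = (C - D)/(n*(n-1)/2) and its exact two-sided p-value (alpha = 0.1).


Step 1: Enumerate the 10 unordered pairs (i,j) with i<j and classify each by sign(x_j-x_i) * sign(y_j-y_i).
  (1,2):dx=-6,dy=-4->C; (1,3):dx=-4,dy=-6->C; (1,4):dx=-1,dy=-3->C; (1,5):dx=-8,dy=+2->D
  (2,3):dx=+2,dy=-2->D; (2,4):dx=+5,dy=+1->C; (2,5):dx=-2,dy=+6->D; (3,4):dx=+3,dy=+3->C
  (3,5):dx=-4,dy=+8->D; (4,5):dx=-7,dy=+5->D
Step 2: C = 5, D = 5, total pairs = 10.
Step 3: tau = (C - D)/(n(n-1)/2) = (5 - 5)/10 = 0.000000.
Step 4: Exact two-sided p-value (enumerate n! = 120 permutations of y under H0): p = 1.000000.
Step 5: alpha = 0.1. fail to reject H0.

tau_b = 0.0000 (C=5, D=5), p = 1.000000, fail to reject H0.


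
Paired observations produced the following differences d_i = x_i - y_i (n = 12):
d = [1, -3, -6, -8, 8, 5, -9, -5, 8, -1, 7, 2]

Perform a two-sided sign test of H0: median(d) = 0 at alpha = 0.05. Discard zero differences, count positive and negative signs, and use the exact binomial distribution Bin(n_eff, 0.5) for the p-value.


Step 1: Discard zero differences. Original n = 12; n_eff = number of nonzero differences = 12.
Nonzero differences (with sign): +1, -3, -6, -8, +8, +5, -9, -5, +8, -1, +7, +2
Step 2: Count signs: positive = 6, negative = 6.
Step 3: Under H0: P(positive) = 0.5, so the number of positives S ~ Bin(12, 0.5).
Step 4: Two-sided exact p-value = sum of Bin(12,0.5) probabilities at or below the observed probability = 1.000000.
Step 5: alpha = 0.05. fail to reject H0.

n_eff = 12, pos = 6, neg = 6, p = 1.000000, fail to reject H0.


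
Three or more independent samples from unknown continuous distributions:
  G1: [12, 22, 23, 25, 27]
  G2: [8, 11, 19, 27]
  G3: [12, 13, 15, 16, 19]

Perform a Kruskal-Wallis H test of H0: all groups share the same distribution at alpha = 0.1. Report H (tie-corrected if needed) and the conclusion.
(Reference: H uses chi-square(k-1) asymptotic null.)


Step 1: Combine all N = 14 observations and assign midranks.
sorted (value, group, rank): (8,G2,1), (11,G2,2), (12,G1,3.5), (12,G3,3.5), (13,G3,5), (15,G3,6), (16,G3,7), (19,G2,8.5), (19,G3,8.5), (22,G1,10), (23,G1,11), (25,G1,12), (27,G1,13.5), (27,G2,13.5)
Step 2: Sum ranks within each group.
R_1 = 50 (n_1 = 5)
R_2 = 25 (n_2 = 4)
R_3 = 30 (n_3 = 5)
Step 3: H = 12/(N(N+1)) * sum(R_i^2/n_i) - 3(N+1)
     = 12/(14*15) * (50^2/5 + 25^2/4 + 30^2/5) - 3*15
     = 0.057143 * 836.25 - 45
     = 2.785714.
Step 4: Ties present; correction factor C = 1 - 18/(14^3 - 14) = 0.993407. Corrected H = 2.785714 / 0.993407 = 2.804204.
Step 5: Under H0, H ~ chi^2(2); p-value = 0.246079.
Step 6: alpha = 0.1. fail to reject H0.

H = 2.8042, df = 2, p = 0.246079, fail to reject H0.


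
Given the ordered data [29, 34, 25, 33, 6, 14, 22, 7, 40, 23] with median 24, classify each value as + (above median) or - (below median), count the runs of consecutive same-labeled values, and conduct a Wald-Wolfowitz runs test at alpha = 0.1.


Step 1: Compute median = 24; label A = above, B = below.
Labels in order: AAAABBBBAB  (n_A = 5, n_B = 5)
Step 2: Count runs R = 4.
Step 3: Under H0 (random ordering), E[R] = 2*n_A*n_B/(n_A+n_B) + 1 = 2*5*5/10 + 1 = 6.0000.
        Var[R] = 2*n_A*n_B*(2*n_A*n_B - n_A - n_B) / ((n_A+n_B)^2 * (n_A+n_B-1)) = 2000/900 = 2.2222.
        SD[R] = 1.4907.
Step 4: Continuity-corrected z = (R + 0.5 - E[R]) / SD[R] = (4 + 0.5 - 6.0000) / 1.4907 = -1.0062.
Step 5: Two-sided p-value via normal approximation = 2*(1 - Phi(|z|)) = 0.314305.
Step 6: alpha = 0.1. fail to reject H0.

R = 4, z = -1.0062, p = 0.314305, fail to reject H0.


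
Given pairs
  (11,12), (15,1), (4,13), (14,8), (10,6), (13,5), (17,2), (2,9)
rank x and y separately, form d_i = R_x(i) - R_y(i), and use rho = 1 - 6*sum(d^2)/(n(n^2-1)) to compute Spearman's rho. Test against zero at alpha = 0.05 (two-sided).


Step 1: Rank x and y separately (midranks; no ties here).
rank(x): 11->4, 15->7, 4->2, 14->6, 10->3, 13->5, 17->8, 2->1
rank(y): 12->7, 1->1, 13->8, 8->5, 6->4, 5->3, 2->2, 9->6
Step 2: d_i = R_x(i) - R_y(i); compute d_i^2.
  (4-7)^2=9, (7-1)^2=36, (2-8)^2=36, (6-5)^2=1, (3-4)^2=1, (5-3)^2=4, (8-2)^2=36, (1-6)^2=25
sum(d^2) = 148.
Step 3: rho = 1 - 6*148 / (8*(8^2 - 1)) = 1 - 888/504 = -0.761905.
Step 4: Under H0, t = rho * sqrt((n-2)/(1-rho^2)) = -2.8814 ~ t(6).
Step 5: Two-sided p-value from the t-distribution with 6 df = 0.028005.
Step 6: alpha = 0.05. reject H0.

rho = -0.7619, p = 0.028005, reject H0 at alpha = 0.05.


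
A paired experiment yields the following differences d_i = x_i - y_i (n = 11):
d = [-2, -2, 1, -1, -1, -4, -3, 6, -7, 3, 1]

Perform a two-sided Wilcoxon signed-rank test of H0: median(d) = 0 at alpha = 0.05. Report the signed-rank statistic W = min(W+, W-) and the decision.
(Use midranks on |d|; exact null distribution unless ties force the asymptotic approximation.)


Step 1: Drop any zero differences (none here) and take |d_i|.
|d| = [2, 2, 1, 1, 1, 4, 3, 6, 7, 3, 1]
Step 2: Midrank |d_i| (ties get averaged ranks).
ranks: |2|->5.5, |2|->5.5, |1|->2.5, |1|->2.5, |1|->2.5, |4|->9, |3|->7.5, |6|->10, |7|->11, |3|->7.5, |1|->2.5
Step 3: Attach original signs; sum ranks with positive sign and with negative sign.
W+ = 2.5 + 10 + 7.5 + 2.5 = 22.5
W- = 5.5 + 5.5 + 2.5 + 2.5 + 9 + 7.5 + 11 = 43.5
(Check: W+ + W- = 66 should equal n(n+1)/2 = 66.)
Step 4: Test statistic W = min(W+, W-) = 22.5.
Step 5: Ties in |d|, so use the tie-corrected normal approximation.
        E[W] = n(n+1)/4 = 11*12/4 = 33.
        Tie groups: |d|=1 (t=4), |d|=2 (t=2), |d|=3 (t=2); sum(t^3 - t) = 72.
        Var[W] = n(n+1)(2n+1)/24 - sum(t^3-t)/48 = 3036/24 - 72/48 = 125.
        z = (W - E[W]) / sqrt(Var[W]) = (22.5 - 33) / 11.1803 = -0.9391.
        Two-sided p = 2*Phi(z) = 0.347654.
Step 6: alpha = 0.05. fail to reject H0.

W+ = 22.5, W- = 43.5, W = min = 22.5, p = 0.347654, fail to reject H0.


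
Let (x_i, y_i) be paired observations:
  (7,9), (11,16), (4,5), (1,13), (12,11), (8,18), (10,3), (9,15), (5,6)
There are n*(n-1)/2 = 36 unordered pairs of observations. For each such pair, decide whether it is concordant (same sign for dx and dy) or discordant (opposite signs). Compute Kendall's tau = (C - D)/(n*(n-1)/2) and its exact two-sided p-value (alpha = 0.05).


Step 1: Enumerate the 36 unordered pairs (i,j) with i<j and classify each by sign(x_j-x_i) * sign(y_j-y_i).
  (1,2):dx=+4,dy=+7->C; (1,3):dx=-3,dy=-4->C; (1,4):dx=-6,dy=+4->D; (1,5):dx=+5,dy=+2->C
  (1,6):dx=+1,dy=+9->C; (1,7):dx=+3,dy=-6->D; (1,8):dx=+2,dy=+6->C; (1,9):dx=-2,dy=-3->C
  (2,3):dx=-7,dy=-11->C; (2,4):dx=-10,dy=-3->C; (2,5):dx=+1,dy=-5->D; (2,6):dx=-3,dy=+2->D
  (2,7):dx=-1,dy=-13->C; (2,8):dx=-2,dy=-1->C; (2,9):dx=-6,dy=-10->C; (3,4):dx=-3,dy=+8->D
  (3,5):dx=+8,dy=+6->C; (3,6):dx=+4,dy=+13->C; (3,7):dx=+6,dy=-2->D; (3,8):dx=+5,dy=+10->C
  (3,9):dx=+1,dy=+1->C; (4,5):dx=+11,dy=-2->D; (4,6):dx=+7,dy=+5->C; (4,7):dx=+9,dy=-10->D
  (4,8):dx=+8,dy=+2->C; (4,9):dx=+4,dy=-7->D; (5,6):dx=-4,dy=+7->D; (5,7):dx=-2,dy=-8->C
  (5,8):dx=-3,dy=+4->D; (5,9):dx=-7,dy=-5->C; (6,7):dx=+2,dy=-15->D; (6,8):dx=+1,dy=-3->D
  (6,9):dx=-3,dy=-12->C; (7,8):dx=-1,dy=+12->D; (7,9):dx=-5,dy=+3->D; (8,9):dx=-4,dy=-9->C
Step 2: C = 21, D = 15, total pairs = 36.
Step 3: tau = (C - D)/(n(n-1)/2) = (21 - 15)/36 = 0.166667.
Step 4: Exact two-sided p-value (enumerate n! = 362880 permutations of y under H0): p = 0.612202.
Step 5: alpha = 0.05. fail to reject H0.

tau_b = 0.1667 (C=21, D=15), p = 0.612202, fail to reject H0.
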